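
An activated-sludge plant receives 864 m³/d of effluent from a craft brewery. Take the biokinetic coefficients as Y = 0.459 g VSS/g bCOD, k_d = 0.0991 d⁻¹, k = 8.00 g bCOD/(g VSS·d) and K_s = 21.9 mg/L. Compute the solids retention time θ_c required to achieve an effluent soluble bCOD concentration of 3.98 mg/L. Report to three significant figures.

θ_c ≈ 2.15 d

From 1/θ_c = Y·k·S/(K_s + S) − k_d: Y·k·S/(K_s+S) = 0.459 × 8.00 × 3.98 / (21.9 + 3.98) = 0.5647 d⁻¹.
θ_c = 1/(μ − k_d) = 1/(0.5647 − 0.0991) = 1/0.4656 = 2.148 d.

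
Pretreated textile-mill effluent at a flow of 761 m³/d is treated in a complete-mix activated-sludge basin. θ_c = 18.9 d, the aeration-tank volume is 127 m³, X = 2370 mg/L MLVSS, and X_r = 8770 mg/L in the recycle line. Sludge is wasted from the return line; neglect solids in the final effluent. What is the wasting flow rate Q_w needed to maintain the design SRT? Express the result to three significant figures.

Q_w ≈ 1.82 m³/d

Q_w = (V·X)/(θ_c X_r) = 127.0 × 2370 / (18.9 × 8770) = 1.816 m³/d.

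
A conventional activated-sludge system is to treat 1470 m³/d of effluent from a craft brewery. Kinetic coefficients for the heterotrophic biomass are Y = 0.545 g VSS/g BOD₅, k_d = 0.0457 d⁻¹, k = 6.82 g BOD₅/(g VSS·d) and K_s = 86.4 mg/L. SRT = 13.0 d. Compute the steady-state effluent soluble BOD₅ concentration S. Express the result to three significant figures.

From the Monod/SRT balance for a CMAS, S = K_s·(1+k_d θ_c)/[θ_c·(Y k − k_d) − 1] = 86.4 × (1 + 0.0457 × 13.0) / [13.0 × (0.545 × 6.82 − 0.0457) − 1] = 137.7 / 46.73 = 2.948 mg/L.

S ≈ 2.95 mg/L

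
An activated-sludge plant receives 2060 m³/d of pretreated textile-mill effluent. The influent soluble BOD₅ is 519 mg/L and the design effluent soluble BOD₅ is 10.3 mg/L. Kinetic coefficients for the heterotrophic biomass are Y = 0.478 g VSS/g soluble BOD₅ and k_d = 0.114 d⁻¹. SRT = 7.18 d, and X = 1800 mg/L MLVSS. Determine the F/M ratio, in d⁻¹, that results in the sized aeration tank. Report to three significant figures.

From the SRT design equation V = Y Q (S₀−S) θ_c / [X (1 + k_d θ_c)] = 0.478 × 2060 × (519 − 10.3) × 7.18 / [1800 × (1 + 0.114 × 7.18)] = 3.6×10^6 / 3273 = 1099 m³.
F/M = applied load / biomass = Q·S₀/(V·X) = 2060 × 519 / (1099 × 1800) = 0.5406 d⁻¹.

F/M ≈ 0.541 d⁻¹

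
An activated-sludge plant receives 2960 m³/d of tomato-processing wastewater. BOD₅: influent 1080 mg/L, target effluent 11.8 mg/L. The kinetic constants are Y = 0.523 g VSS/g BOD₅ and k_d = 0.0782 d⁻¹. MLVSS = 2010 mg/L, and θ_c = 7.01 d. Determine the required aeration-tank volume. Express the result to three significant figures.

Steady-state biomass mass balance: V·X·(1 + k_d·θ_c) = Y·Q·(S₀ − S)·θ_c, so V = 0.523 × 2960 × (1080 − 11.8) × 7.01 / [2010 × (1 + 0.0782 × 7.01)] = 1.16×10^7 / 3112 = 3725 m³.

V ≈ 3730 m³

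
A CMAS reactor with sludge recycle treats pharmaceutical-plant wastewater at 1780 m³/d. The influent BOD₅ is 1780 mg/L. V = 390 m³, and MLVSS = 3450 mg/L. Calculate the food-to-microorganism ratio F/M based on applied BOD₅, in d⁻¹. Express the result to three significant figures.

F/M = Q·S₀ / (V·X) = 1780 × 1780 / (390.0 × 3450) = 2.355 g BOD₅·(g VSS·d)⁻¹.

F/M ≈ 2.35 d⁻¹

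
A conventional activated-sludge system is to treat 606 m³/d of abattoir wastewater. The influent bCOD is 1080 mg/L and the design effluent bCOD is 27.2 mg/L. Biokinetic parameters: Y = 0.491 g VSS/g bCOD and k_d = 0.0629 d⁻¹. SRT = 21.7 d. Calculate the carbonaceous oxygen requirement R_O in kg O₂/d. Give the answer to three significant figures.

R_O ≈ 450 kg O₂/d

Y_obs = Y / (1 + k_d θ_c) = 0.491 / (1 + 0.0629 × 21.7) = 0.491 / 2.365 = 0.2076.
ΔS = 1080 − 27.2 = 1053 mg/L, so the substrate removal rate is 606 × 1053/1000 = 638.0 kg bCOD/d.
P_X = Y_obs·Q·(S₀ − S) = 0.2076 × 638.0 = 132.5 kg VSS/d.
R_O = Q·(S₀ − S) − 1.42·P_X = 638.0 − 1.42 × 132.5 = 449.9 kg O₂/d.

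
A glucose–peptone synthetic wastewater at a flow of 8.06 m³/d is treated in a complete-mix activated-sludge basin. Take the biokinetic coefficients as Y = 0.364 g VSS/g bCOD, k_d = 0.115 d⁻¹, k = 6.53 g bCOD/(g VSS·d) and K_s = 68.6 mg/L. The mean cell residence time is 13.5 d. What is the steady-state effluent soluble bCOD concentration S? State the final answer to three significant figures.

S ≈ 5.93 mg/L

For a completely mixed reactor with recycle the Lawrence–McCarty relation gives S = K_s·(1 + k_d·θ_c) / [θ_c·(Y·k − k_d) − 1] = 68.6 × (1 + 0.115 × 13.5) / [13.5 × (0.364 × 6.53 − 0.115) − 1] = 175.1 / 29.54 = 5.928 mg/L.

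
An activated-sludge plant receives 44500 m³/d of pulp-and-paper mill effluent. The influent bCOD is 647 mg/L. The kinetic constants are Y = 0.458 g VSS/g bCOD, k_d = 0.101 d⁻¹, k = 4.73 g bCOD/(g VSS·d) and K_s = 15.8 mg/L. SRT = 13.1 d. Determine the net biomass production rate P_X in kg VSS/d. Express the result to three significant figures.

P_X ≈ 5660 kg VSS/d

For a completely mixed reactor with recycle the Lawrence–McCarty relation gives S = K_s·(1 + k_d·θ_c) / [θ_c·(Y·k − k_d) − 1] = 15.8 × (1 + 0.101 × 13.1) / [13.1 × (0.458 × 4.73 − 0.101) − 1] = 36.70 / 26.06 = 1.409 mg/L.
Correct the yield for decay: Y_obs = Y/(1 + k_d θ_c) = 0.458 / (1 + 0.101 × 13.1) = 0.458 / 2.323 = 0.1972.
Mass of bCOD removed per day: Q(S₀ − S) = 44500 × 645.6 g/m³ = 28729 kg/d.
P_X = Y_obs · Q(S₀ − S) = 0.1972 × 28729 = 5664 kg VSS/d.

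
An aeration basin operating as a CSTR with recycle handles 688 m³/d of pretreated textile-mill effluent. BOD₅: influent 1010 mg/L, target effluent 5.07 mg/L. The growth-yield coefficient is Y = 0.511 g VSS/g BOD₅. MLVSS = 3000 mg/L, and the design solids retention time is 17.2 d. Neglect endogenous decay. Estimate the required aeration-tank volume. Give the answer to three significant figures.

V ≈ 2030 m³

Biomass mass balance (decay neglected): V·X = Y·Q·(S₀ − S)·θ_c, so V = 0.511 × 688 × (1010 − 5.07) × 17.2 / 3000 = 2026 m³.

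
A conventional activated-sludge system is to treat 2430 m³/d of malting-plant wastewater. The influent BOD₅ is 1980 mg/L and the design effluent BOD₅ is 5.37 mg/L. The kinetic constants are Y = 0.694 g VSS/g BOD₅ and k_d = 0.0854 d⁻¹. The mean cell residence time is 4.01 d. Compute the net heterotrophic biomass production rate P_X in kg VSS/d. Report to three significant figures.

The observed yield is Y_obs = Y/(1 + k_d·θ_c) = 0.694 / (1 + 0.0854 × 4.01) = 0.694 / 1.342 = 0.5170 g VSS per g BOD₅ removed.
ΔS = 1980 − 5.37 = 1975 mg/L, so the substrate removal rate is 2430 × 1975/1000 = 4798 kg BOD₅/d.
Net biomass production P_X = Y_obs × Q·(S₀ − S) = 0.5170 × 4798 = 2481 kg VSS/d.

P_X ≈ 2480 kg VSS/d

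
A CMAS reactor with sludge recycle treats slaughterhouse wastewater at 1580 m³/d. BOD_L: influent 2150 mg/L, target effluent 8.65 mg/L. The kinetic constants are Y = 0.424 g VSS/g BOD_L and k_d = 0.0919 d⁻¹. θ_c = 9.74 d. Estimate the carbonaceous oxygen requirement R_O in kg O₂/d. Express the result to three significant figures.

R_O ≈ 2310 kg O₂/d

Observed yield with endogenous decay: Y_obs = Y / (1 + k_d·θ_c) = 0.424 / (1 + 0.0919 × 9.74) = 0.424 / 1.895 = 0.2237 g VSS/g BOD_L.
Q·(S₀ − S) = 1580 × (2150 − 8.65) × 10⁻³ = 3383 kg/d removed.
Net sludge production P_X = 0.2237 × 3383 = 757.0 kg VSS/d.
R_O = Q·ΔS − 1.42 P_X = 3383 − 1075 = 2308 kg O₂/d.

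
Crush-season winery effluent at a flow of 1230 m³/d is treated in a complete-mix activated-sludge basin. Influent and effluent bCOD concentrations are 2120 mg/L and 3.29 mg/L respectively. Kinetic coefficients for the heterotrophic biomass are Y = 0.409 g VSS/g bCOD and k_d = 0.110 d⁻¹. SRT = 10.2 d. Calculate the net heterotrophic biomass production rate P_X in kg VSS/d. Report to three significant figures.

P_X ≈ 502 kg VSS/d

The observed yield is Y_obs = Y/(1 + k_d·θ_c) = 0.409 / (1 + 0.110 × 10.2) = 0.409 / 2.122 = 0.1927 g VSS per g bCOD removed.
Q·(S₀ − S) = 1230 × (2120 − 3.29) × 10⁻³ = 2604 kg/d removed.
Biomass produced: P_X = Y_obs·Q·ΔS = 0.1927 × 2604 ≈ 501.8 kg VSS/d.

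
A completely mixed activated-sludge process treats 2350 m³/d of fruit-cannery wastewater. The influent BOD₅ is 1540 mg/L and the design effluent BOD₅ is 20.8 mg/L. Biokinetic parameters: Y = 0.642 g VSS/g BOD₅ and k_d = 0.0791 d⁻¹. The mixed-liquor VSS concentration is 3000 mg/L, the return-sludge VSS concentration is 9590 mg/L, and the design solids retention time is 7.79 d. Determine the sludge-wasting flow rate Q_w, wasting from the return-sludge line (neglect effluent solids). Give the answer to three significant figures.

Q_w ≈ 148 m³/d

From the SRT design equation V = Y Q (S₀−S) θ_c / [X (1 + k_d θ_c)] = 0.642 × 2350 × (1540 − 20.8) × 7.79 / [3000 × (1 + 0.0791 × 7.79)] = 1.79×10^7 / 4849 = 3682 m³.
θ_c = V·X/(Q_w·X_r) when wasting from the recycle, so Q_w = V·X/(θ_c·X_r) = 3682 × 3000 / (7.79 × 9590) = 147.9 m³/d.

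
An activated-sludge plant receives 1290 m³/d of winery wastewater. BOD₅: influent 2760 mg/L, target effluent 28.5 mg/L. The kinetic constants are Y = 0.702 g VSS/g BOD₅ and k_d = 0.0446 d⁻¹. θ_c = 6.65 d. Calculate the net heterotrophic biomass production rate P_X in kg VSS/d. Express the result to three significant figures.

Y_obs = Y / (1 + k_d θ_c) = 0.702 / (1 + 0.0446 × 6.65) = 0.702 / 1.297 = 0.5414.
Substrate removed = Q·(S₀ − S) = 1290 m³/d × (2760 − 28.5) g/m³ = 3.52×10^6 g/d = 3524 kg/d.
P_X = Y_obs · Q(S₀ − S) = 0.5414 × 3524 = 1908 kg VSS/d.

P_X ≈ 1910 kg VSS/d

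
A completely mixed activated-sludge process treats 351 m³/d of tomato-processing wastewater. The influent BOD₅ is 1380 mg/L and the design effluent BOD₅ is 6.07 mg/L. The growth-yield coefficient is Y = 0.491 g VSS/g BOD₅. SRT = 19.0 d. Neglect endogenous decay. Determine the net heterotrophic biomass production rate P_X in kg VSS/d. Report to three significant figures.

With endogenous decay neglected, the observed yield equals the true yield: Y_obs = Y = 0.491 g VSS/g BOD₅.
Substrate removed = Q·(S₀ − S) = 351 m³/d × (1380 − 6.07) g/m³ = 4.82×10^5 g/d = 482.2 kg/d.
Net biomass production P_X = Y_obs × Q·(S₀ − S) = 0.4910 × 482.2 = 236.8 kg VSS/d.

P_X ≈ 237 kg VSS/d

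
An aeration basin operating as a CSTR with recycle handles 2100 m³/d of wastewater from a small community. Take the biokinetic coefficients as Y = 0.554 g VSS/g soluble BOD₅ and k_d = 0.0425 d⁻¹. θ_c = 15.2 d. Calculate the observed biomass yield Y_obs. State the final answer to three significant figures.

The observed yield is Y_obs = Y/(1 + k_d·θ_c) = 0.554 / (1 + 0.0425 × 15.2) = 0.554 / 1.646 = 0.3366 g VSS per g soluble BOD₅ removed.

Y_obs ≈ 0.337 g VSS/g soluble BOD₅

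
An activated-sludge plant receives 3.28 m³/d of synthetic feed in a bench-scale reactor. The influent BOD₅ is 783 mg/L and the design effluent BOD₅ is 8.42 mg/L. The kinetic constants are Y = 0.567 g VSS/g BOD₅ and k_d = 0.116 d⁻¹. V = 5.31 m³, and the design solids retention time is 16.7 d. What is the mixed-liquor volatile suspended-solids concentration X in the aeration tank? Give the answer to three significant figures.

X ≈ 1540 mg/L

Solving the biomass balance for X: X = Y Q (S₀−S) θ_c / [V (1+k_d θ_c)] = 0.567 × 3.28 × (783 − 8.42) × 16.7 / [5.31 × (1 + 0.116 × 16.7)] = 1542 mg/L.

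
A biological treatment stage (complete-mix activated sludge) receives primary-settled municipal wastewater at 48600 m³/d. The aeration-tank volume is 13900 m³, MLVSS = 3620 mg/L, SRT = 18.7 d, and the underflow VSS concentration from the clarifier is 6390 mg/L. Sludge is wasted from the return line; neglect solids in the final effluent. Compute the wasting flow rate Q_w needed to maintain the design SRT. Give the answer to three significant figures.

Q_w ≈ 421 m³/d

Wasting from the return line (neglecting effluent solids): Q_w = V·X / (θ_c·X_r) = 13900 × 3620 / (18.7 × 6390) = 421.1 m³/d.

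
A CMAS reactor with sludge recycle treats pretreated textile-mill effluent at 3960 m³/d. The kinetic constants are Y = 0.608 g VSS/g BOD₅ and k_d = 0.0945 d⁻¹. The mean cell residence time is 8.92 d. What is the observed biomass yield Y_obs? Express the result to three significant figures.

Y_obs ≈ 0.330 g VSS/g BOD₅

The observed yield is Y_obs = Y/(1 + k_d·θ_c) = 0.608 / (1 + 0.0945 × 8.92) = 0.608 / 1.843 = 0.3299 g VSS per g BOD₅ removed.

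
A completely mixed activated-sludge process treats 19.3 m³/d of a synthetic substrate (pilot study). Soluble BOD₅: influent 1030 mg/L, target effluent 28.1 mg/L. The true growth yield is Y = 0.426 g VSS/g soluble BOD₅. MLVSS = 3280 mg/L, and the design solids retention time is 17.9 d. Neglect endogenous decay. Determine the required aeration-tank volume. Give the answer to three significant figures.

V ≈ 45.0 m³

With k_d = 0 the design equation reduces to V = Y Q (S₀−S) θ_c / X = 0.426 × 19.3 × (1030 − 28.1) × 17.9 / 3280 = 44.95 m³.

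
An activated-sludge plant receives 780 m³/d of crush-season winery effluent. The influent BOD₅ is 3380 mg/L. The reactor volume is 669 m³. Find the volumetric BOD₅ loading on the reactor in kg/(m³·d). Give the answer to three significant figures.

Applied BOD₅ load per unit volume = Q·S₀/V = (780 × 3380/1000)/669.0 = 3.941 kg BOD₅·m⁻³·d⁻¹.

L_v ≈ 3.94 kg BOD₅/(m³·d)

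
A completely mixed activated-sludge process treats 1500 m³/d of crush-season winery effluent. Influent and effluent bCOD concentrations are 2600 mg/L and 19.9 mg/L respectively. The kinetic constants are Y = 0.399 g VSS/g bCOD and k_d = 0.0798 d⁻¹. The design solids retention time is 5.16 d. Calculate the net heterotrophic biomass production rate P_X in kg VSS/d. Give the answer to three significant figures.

The observed yield is Y_obs = Y/(1 + k_d·θ_c) = 0.399 / (1 + 0.0798 × 5.16) = 0.399 / 1.412 = 0.2826 g VSS per g bCOD removed.
Substrate removed = Q·(S₀ − S) = 1500 m³/d × (2600 − 19.9) g/m³ = 3.87×10^6 g/d = 3870 kg/d.
Net biomass production P_X = Y_obs × Q·(S₀ − S) = 0.2826 × 3870 = 1094 kg VSS/d.

P_X ≈ 1090 kg VSS/d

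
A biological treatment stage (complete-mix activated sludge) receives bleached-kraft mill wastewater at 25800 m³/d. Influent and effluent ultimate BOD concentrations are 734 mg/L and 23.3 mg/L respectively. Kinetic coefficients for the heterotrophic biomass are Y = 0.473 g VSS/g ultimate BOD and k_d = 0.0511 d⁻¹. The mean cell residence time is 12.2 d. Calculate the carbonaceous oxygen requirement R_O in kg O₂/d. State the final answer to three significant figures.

Observed yield with endogenous decay: Y_obs = Y / (1 + k_d·θ_c) = 0.473 / (1 + 0.0511 × 12.2) = 0.473 / 1.623 = 0.2914 g VSS/g ultimate BOD.
ΔS = 734 − 23.3 = 710.7 mg/L, so the substrate removal rate is 25800 × 710.7/1000 = 18336 kg ultimate BOD/d.
Net sludge production P_X = 0.2914 × 18336 = 5342 kg VSS/d.
R_O = Q·(S₀ − S) − 1.42·P_X = 18336 − 1.42 × 5342 = 10750 kg O₂/d.

R_O ≈ 10700 kg O₂/d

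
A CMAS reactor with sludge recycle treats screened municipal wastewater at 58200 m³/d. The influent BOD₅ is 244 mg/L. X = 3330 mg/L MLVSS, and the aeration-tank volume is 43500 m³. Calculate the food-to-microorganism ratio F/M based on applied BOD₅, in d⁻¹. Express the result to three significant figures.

Food-to-microorganism ratio F/M = Q S₀ / (V X) = 58200 × 244 / (43500 × 3330) = 0.09803 d⁻¹.

F/M ≈ 0.0980 d⁻¹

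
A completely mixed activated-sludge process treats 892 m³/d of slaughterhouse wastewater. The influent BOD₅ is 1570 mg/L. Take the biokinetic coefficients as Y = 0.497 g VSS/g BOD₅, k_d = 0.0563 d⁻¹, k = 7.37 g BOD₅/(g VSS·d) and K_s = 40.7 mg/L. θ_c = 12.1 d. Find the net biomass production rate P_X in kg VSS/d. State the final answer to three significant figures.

For a completely mixed reactor with recycle the Lawrence–McCarty relation gives S = K_s·(1 + k_d·θ_c) / [θ_c·(Y·k − k_d) − 1] = 40.7 × (1 + 0.0563 × 12.1) / [12.1 × (0.497 × 7.37 − 0.0563) − 1] = 68.43 / 42.64 = 1.605 mg/L.
The observed yield is Y_obs = Y/(1 + k_d·θ_c) = 0.497 / (1 + 0.0563 × 12.1) = 0.497 / 1.681 = 0.2956 g VSS per g BOD₅ removed.
ΔS = 1570 − 1.60 = 1568 mg/L, so the substrate removal rate is 892 × 1568/1000 = 1399 kg BOD₅/d.
Biomass produced: P_X = Y_obs·Q·ΔS = 0.2956 × 1399 ≈ 413.6 kg VSS/d.

P_X ≈ 414 kg VSS/d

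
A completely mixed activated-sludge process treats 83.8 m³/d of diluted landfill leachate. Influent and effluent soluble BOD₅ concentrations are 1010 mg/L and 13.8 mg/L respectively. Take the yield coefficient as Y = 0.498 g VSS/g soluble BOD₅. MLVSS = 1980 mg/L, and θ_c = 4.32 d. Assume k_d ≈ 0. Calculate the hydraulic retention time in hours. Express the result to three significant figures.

τ ≈ 26.0 h

V·X = Y·Q·ΔS·θ_c gives V = 0.498 × 83.8 × (1010 − 13.8) × 4.32 / 1980 = 90.71 m³.
HRT = V/Q = 90.71 m³ / 83.8 m³·d⁻¹ = 1.082 d × 24 = 25.98 h.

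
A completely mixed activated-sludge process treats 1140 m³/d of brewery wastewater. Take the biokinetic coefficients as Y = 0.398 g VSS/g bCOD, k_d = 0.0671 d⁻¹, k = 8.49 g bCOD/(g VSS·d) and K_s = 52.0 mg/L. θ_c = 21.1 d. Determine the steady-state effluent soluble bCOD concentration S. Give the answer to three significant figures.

S ≈ 1.82 mg/L

Effluent substrate depends only on kinetics and SRT: S = K_s(1 + k_d θ_c) / [θ_c(Yk − k_d) − 1] = 52.0 × (1 + 0.0671 × 21.1) / [21.1 × (0.398 × 8.49 − 0.0671) − 1] = 125.6 / 68.88 = 1.824 mg/L.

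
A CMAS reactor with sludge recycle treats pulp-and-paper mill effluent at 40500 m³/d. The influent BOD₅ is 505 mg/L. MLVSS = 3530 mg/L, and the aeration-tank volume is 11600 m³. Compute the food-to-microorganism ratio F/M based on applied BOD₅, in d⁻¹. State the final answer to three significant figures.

F/M ≈ 0.499 d⁻¹

F/M = applied load / biomass = Q·S₀/(V·X) = 40500 × 505 / (11600 × 3530) = 0.4995 d⁻¹.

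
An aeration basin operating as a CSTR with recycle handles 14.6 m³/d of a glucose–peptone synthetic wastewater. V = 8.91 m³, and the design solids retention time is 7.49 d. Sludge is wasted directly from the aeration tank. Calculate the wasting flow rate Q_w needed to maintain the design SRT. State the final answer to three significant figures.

Q_w ≈ 1.19 m³/d

With mixed-liquor wasting, θ_c = V/Q_w, so Q_w = V/θ_c = 8.910/7.49 = 1.190 m³/d.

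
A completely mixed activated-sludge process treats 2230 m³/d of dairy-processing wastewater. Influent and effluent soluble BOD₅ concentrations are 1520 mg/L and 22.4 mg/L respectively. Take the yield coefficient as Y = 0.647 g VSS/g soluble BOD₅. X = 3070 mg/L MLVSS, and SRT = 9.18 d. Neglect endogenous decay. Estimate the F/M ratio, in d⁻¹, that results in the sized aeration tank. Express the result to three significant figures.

Biomass mass balance (decay neglected): V·X = Y·Q·(S₀ − S)·θ_c, so V = 0.647 × 2230 × (1520 − 22.4) × 9.18 / 3070 = 6461 m³.
F/M = Q·S₀ / (V·X) = 2230 × 1520 / (6461 × 3070) = 0.1709 g soluble BOD₅·(g VSS·d)⁻¹.

F/M ≈ 0.171 d⁻¹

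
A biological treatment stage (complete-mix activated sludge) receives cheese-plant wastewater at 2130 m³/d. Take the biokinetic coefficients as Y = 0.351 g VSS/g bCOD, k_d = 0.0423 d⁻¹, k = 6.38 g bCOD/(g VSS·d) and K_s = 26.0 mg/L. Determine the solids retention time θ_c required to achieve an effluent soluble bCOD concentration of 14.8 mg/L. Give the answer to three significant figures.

From 1/θ_c = Y·k·S/(K_s + S) − k_d: Y·k·S/(K_s+S) = 0.351 × 6.38 × 14.8 / (26.0 + 14.8) = 0.8123 d⁻¹.
1/θ_c = 0.8123 − 0.0423 = 0.7700 d⁻¹, so θ_c = 1.299 d.

θ_c ≈ 1.30 d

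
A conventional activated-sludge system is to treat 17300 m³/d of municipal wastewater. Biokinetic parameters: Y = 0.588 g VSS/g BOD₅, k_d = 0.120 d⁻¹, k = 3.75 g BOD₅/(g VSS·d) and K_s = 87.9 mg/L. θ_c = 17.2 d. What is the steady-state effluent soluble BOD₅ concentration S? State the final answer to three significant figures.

Effluent substrate depends only on kinetics and SRT: S = K_s(1 + k_d θ_c) / [θ_c(Yk − k_d) − 1] = 87.9 × (1 + 0.120 × 17.2) / [17.2 × (0.588 × 3.75 − 0.120) − 1] = 269.3 / 34.86 = 7.725 mg/L.

S ≈ 7.73 mg/L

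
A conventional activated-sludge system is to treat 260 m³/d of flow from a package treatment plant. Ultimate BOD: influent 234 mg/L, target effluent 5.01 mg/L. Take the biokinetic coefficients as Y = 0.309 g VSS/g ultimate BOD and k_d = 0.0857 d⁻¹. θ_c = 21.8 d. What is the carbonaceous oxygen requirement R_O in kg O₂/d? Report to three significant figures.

Observed yield with endogenous decay: Y_obs = Y / (1 + k_d·θ_c) = 0.309 / (1 + 0.0857 × 21.8) = 0.309 / 2.868 = 0.1077 g VSS/g ultimate BOD.
ΔS = 234 − 5.01 = 229.0 mg/L, so the substrate removal rate is 260 × 229.0/1000 = 59.54 kg ultimate BOD/d.
Biomass synthesised: P_X = Y_obs × 59.54 = 6.414 kg VSS/d.
Carbonaceous O₂ demand = substrate oxidised − cell-mass equivalent = 59.54 − 1.42 × 6.414 = 50.43 kg O₂/d.

R_O ≈ 50.4 kg O₂/d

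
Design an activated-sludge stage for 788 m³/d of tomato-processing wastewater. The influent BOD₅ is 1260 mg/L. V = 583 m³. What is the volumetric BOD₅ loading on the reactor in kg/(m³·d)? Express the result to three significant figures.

L_v = Q S₀ / V = 788 × 1260 × 10⁻³ / 583.0 = 1.703 kg/(m³·d).

L_v ≈ 1.70 kg BOD₅/(m³·d)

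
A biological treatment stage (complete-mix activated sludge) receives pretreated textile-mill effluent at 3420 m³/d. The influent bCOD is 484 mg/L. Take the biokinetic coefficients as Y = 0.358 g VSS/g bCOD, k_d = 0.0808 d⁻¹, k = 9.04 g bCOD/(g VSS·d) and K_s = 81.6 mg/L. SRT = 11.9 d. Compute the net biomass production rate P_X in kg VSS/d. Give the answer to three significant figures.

P_X ≈ 299 kg VSS/d

Effluent substrate depends only on kinetics and SRT: S = K_s(1 + k_d θ_c) / [θ_c(Yk − k_d) − 1] = 81.6 × (1 + 0.0808 × 11.9) / [11.9 × (0.358 × 9.04 − 0.0808) − 1] = 160.1 / 36.55 = 4.379 mg/L.
Observed yield with endogenous decay: Y_obs = Y / (1 + k_d·θ_c) = 0.358 / (1 + 0.0808 × 11.9) = 0.358 / 1.962 = 0.1825 g VSS/g bCOD.
ΔS = 484 − 4.38 = 479.6 mg/L, so the substrate removal rate is 3420 × 479.6/1000 = 1640 kg bCOD/d.
Biomass produced: P_X = Y_obs·Q·ΔS = 0.1825 × 1640 ≈ 299.4 kg VSS/d.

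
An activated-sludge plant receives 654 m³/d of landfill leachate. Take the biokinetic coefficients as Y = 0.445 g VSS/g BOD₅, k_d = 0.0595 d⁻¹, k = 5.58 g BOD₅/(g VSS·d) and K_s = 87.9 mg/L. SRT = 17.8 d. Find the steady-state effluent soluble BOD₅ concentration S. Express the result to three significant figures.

S ≈ 4.30 mg/L

From the Monod/SRT balance for a CMAS, S = K_s·(1+k_d θ_c)/[θ_c·(Y k − k_d) − 1] = 87.9 × (1 + 0.0595 × 17.8) / [17.8 × (0.445 × 5.58 − 0.0595) − 1] = 181.0 / 42.14 = 4.295 mg/L.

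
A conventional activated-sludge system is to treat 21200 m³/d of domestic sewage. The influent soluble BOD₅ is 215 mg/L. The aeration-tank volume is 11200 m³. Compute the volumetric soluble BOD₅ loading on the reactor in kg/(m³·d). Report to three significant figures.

L_v ≈ 0.407 kg soluble BOD₅/(m³·d)

Volumetric loading L_v = Q·S₀ / V = 21200 × 215 g/m³ / 11200 m³ = 407.0 g/(m³·d) = 0.4070 kg soluble BOD₅/(m³·d).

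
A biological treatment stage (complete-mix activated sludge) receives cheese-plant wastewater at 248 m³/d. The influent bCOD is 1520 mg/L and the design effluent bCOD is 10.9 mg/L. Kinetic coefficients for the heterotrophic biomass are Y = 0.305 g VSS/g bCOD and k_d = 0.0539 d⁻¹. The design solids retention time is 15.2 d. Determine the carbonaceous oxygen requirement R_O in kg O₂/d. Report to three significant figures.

R_O ≈ 285 kg O₂/d

Y_obs = Y / (1 + k_d θ_c) = 0.305 / (1 + 0.0539 × 15.2) = 0.305 / 1.819 = 0.1676.
ΔS = 1520 − 10.9 = 1509 mg/L, so the substrate removal rate is 248 × 1509/1000 = 374.3 kg bCOD/d.
P_X = Y_obs·Q·(S₀ − S) = 0.1676 × 374.3 = 62.74 kg VSS/d.
Carbonaceous O₂ demand = substrate oxidised − cell-mass equivalent = 374.3 − 1.42 × 62.74 = 285.2 kg O₂/d.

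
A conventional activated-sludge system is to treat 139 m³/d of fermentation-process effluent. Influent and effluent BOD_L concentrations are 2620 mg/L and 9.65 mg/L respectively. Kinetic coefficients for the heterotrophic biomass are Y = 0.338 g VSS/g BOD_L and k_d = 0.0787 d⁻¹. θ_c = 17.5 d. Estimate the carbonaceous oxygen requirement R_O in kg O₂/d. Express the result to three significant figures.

Y_obs = Y / (1 + k_d θ_c) = 0.338 / (1 + 0.0787 × 17.5) = 0.338 / 2.377 = 0.1422.
Mass of BOD_L removed per day: Q(S₀ − S) = 139 × 2610 g/m³ = 362.8 kg/d.
Biomass synthesised: P_X = Y_obs × 362.8 = 51.59 kg VSS/d.
R_O = Q·(S₀ − S) − 1.42·P_X = 362.8 − 1.42 × 51.59 = 289.6 kg O₂/d.

R_O ≈ 290 kg O₂/d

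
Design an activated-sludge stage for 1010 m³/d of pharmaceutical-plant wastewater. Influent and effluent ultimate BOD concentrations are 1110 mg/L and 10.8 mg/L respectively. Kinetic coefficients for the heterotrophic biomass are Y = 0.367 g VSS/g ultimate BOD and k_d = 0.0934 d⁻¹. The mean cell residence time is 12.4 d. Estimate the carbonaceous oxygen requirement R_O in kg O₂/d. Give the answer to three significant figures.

Observed yield with endogenous decay: Y_obs = Y / (1 + k_d·θ_c) = 0.367 / (1 + 0.0934 × 12.4) = 0.367 / 2.158 = 0.1701 g VSS/g ultimate BOD.
Q·(S₀ − S) = 1010 × (1110 − 10.8) × 10⁻³ = 1110 kg/d removed.
P_X = Y_obs·Q·(S₀ − S) = 0.1701 × 1110 = 188.8 kg VSS/d.
R_O = Q·(S₀ − S) − 1.42·P_X = 1110 − 1.42 × 188.8 = 842.1 kg O₂/d.

R_O ≈ 842 kg O₂/d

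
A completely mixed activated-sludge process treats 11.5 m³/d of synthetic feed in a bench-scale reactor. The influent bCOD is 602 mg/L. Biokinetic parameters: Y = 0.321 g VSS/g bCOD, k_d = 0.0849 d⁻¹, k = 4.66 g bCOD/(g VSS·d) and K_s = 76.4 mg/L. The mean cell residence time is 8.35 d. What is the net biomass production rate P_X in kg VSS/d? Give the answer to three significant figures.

P_X ≈ 1.27 kg VSS/d

For a completely mixed reactor with recycle the Lawrence–McCarty relation gives S = K_s·(1 + k_d·θ_c) / [θ_c·(Y·k − k_d) − 1] = 76.4 × (1 + 0.0849 × 8.35) / [8.35 × (0.321 × 4.66 − 0.0849) − 1] = 130.6 / 10.78 = 12.11 mg/L.
Correct the yield for decay: Y_obs = Y/(1 + k_d θ_c) = 0.321 / (1 + 0.0849 × 8.35) = 0.321 / 1.709 = 0.1878.
Substrate removed = Q·(S₀ − S) = 11.5 m³/d × (602 − 12.1) g/m³ = 6.78×10^3 g/d = 6.784 kg/d.
Biomass produced: P_X = Y_obs·Q·ΔS = 0.1878 × 6.784 ≈ 1.274 kg VSS/d.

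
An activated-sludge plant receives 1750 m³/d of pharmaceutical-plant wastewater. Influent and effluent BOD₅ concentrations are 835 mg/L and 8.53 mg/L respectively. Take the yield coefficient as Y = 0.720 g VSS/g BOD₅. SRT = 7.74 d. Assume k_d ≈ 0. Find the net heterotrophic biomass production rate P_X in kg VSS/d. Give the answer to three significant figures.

P_X ≈ 1040 kg VSS/d

With endogenous decay neglected, the observed yield equals the true yield: Y_obs = Y = 0.720 g VSS/g BOD₅.
Mass of BOD₅ removed per day: Q(S₀ − S) = 1750 × 826.5 g/m³ = 1446 kg/d.
Biomass produced: P_X = Y_obs·Q·ΔS = 0.7200 × 1446 ≈ 1041 kg VSS/d.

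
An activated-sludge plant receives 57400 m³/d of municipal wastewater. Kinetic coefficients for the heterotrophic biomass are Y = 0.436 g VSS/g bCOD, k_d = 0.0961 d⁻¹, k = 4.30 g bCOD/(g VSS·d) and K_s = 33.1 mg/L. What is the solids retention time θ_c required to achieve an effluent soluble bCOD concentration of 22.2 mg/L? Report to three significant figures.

From 1/θ_c = Y·k·S/(K_s + S) − k_d: Y·k·S/(K_s+S) = 0.436 × 4.30 × 22.2 / (33.1 + 22.2) = 0.7526 d⁻¹.
1/θ_c = 0.7526 − 0.0961 = 0.6565 d⁻¹, so θ_c = 1.523 d.

θ_c ≈ 1.52 d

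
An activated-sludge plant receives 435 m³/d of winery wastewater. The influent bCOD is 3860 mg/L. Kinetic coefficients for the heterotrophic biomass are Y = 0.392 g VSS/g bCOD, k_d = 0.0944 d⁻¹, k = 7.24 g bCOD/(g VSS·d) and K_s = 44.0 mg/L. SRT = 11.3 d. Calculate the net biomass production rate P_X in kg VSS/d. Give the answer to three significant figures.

P_X ≈ 318 kg VSS/d

Effluent substrate depends only on kinetics and SRT: S = K_s(1 + k_d θ_c) / [θ_c(Yk − k_d) − 1] = 44.0 × (1 + 0.0944 × 11.3) / [11.3 × (0.392 × 7.24 − 0.0944) − 1] = 90.94 / 30.00 = 3.031 mg/L.
Y_obs = Y / (1 + k_d θ_c) = 0.392 / (1 + 0.0944 × 11.3) = 0.392 / 2.067 = 0.1897.
ΔS = 3860 − 3.03 = 3857 mg/L, so the substrate removal rate is 435 × 3857/1000 = 1678 kg bCOD/d.
Biomass produced: P_X = Y_obs·Q·ΔS = 0.1897 × 1678 ≈ 318.2 kg VSS/d.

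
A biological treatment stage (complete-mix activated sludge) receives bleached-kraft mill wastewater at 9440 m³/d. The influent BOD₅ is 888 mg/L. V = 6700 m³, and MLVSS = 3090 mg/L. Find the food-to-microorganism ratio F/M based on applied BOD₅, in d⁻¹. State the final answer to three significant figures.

Food-to-microorganism ratio F/M = Q S₀ / (V X) = 9440 × 888 / (6700 × 3090) = 0.4049 d⁻¹.

F/M ≈ 0.405 d⁻¹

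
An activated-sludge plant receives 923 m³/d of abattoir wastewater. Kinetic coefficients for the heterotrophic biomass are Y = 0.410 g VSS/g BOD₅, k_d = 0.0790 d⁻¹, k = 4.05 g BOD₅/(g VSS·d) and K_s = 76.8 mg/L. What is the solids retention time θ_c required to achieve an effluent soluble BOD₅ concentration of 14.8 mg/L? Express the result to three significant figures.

Specific growth rate at S = 14.8 mg/L: μ = YkS/(K_s+S) = 0.410·4.05·14.8/(76.8+14.8) = 0.2683 d⁻¹.
Then 1/θ_c = μ − k_d = 0.2683 − 0.0790 = 0.1893 d⁻¹, giving θ_c = 5.283 d.

θ_c ≈ 5.28 d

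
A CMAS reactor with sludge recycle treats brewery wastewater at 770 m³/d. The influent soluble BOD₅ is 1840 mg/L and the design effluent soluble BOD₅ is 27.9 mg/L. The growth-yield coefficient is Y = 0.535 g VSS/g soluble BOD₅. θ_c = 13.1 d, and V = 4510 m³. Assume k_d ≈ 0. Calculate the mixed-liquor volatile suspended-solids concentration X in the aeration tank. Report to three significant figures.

X ≈ 2170 mg/L

X = Y·Q·ΔS·θ_c / V = 0.535 × 770 × (1840 − 27.9) × 13.1 / 4510 = 2168 mg/L.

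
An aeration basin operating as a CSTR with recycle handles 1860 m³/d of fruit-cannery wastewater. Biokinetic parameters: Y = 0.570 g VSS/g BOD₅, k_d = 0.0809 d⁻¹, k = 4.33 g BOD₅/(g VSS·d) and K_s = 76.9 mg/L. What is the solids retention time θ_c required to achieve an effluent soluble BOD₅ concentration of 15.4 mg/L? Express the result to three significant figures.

θ_c ≈ 3.02 d

From 1/θ_c = Y·k·S/(K_s + S) − k_d: Y·k·S/(K_s+S) = 0.570 × 4.33 × 15.4 / (76.9 + 15.4) = 0.4118 d⁻¹.
Then 1/θ_c = μ − k_d = 0.4118 − 0.0809 = 0.3309 d⁻¹, giving θ_c = 3.022 d.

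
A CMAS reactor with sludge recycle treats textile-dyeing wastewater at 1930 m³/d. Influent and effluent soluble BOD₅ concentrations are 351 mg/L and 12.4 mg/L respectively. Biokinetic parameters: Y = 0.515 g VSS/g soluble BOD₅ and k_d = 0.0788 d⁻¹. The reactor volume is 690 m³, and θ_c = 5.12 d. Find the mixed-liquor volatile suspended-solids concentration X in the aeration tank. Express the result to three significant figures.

From V·X·(1 + k_d·θ_c) = Y·Q·(S₀ − S)·θ_c: X = 0.515 × 1930 × (351 − 12.4) × 5.12 / [690 × (1 + 0.0788 × 5.12)] = 1779 mg/L.

X ≈ 1780 mg/L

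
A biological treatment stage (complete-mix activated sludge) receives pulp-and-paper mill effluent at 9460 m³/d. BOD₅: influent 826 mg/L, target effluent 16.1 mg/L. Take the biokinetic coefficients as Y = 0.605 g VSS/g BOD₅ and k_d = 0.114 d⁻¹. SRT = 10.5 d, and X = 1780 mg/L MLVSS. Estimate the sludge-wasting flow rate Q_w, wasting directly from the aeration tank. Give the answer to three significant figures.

Q_w ≈ 1190 m³/d

Rearranging the biomass balance for a CMAS with decay, V = Y·Q·ΔS·θ_c / [X·(1+k_d θ_c)] = 0.605 × 9460 × (826 − 16.1) × 10.5 / [1780 × (1 + 0.114 × 10.5)] = 4.87×10^7 / 3911 = 12446 m³.
For wasting at MLVSS concentration, Q_w = V/θ_c = 12446/10.5 = 1185 m³/d.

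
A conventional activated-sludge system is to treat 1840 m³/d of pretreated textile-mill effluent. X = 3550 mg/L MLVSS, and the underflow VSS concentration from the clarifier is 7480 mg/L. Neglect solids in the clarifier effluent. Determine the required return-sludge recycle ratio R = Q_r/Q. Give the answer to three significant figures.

Mass balance around the secondary clarifier (neglecting effluent solids): R = X / (X_r − X) = 3550 / (7480 − 3550) = 0.9033.

R ≈ 0.903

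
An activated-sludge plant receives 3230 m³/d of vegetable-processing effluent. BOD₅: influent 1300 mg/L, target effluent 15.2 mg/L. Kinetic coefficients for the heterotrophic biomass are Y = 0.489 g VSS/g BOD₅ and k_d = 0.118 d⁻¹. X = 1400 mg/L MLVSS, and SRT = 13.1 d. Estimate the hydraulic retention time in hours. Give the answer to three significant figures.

Steady-state biomass mass balance: V·X·(1 + k_d·θ_c) = Y·Q·(S₀ − S)·θ_c, so V = 0.489 × 3230 × (1300 − 15.2) × 13.1 / [1400 × (1 + 0.118 × 13.1)] = 2.66×10^7 / 3564 = 7459 m³.
Hydraulic retention time τ = V/Q = 7459 / 3230 = 2.309 d = 55.42 h.

τ ≈ 55.4 h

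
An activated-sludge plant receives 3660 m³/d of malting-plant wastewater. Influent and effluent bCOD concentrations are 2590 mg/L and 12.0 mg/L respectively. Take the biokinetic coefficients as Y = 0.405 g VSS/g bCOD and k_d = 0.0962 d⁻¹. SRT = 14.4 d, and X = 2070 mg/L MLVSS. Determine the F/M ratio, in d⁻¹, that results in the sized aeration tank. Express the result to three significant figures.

F/M ≈ 0.411 d⁻¹

Rearranging the biomass balance for a CMAS with decay, V = Y·Q·ΔS·θ_c / [X·(1+k_d θ_c)] = 0.405 × 3660 × (2590 − 12.0) × 14.4 / [2070 × (1 + 0.0962 × 14.4)] = 5.5×10^7 / 4938 = 11145 m³.
F/M = applied load / biomass = Q·S₀/(V·X) = 3660 × 2590 / (11145 × 2070) = 0.4109 d⁻¹.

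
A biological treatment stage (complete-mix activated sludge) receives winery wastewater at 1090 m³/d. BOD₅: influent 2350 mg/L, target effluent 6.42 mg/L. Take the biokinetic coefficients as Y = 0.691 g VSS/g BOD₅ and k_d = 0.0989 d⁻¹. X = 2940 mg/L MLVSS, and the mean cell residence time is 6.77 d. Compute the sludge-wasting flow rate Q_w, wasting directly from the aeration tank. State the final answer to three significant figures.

Q_w ≈ 360 m³/d

Rearranging the biomass balance for a CMAS with decay, V = Y·Q·ΔS·θ_c / [X·(1+k_d θ_c)] = 0.691 × 1090 × (2350 − 6.42) × 6.77 / [2940 × (1 + 0.0989 × 6.77)] = 1.2×10^7 / 4908 = 2435 m³.
With mixed-liquor wasting, θ_c = V/Q_w, so Q_w = V/θ_c = 2435/6.77 = 359.6 m³/d.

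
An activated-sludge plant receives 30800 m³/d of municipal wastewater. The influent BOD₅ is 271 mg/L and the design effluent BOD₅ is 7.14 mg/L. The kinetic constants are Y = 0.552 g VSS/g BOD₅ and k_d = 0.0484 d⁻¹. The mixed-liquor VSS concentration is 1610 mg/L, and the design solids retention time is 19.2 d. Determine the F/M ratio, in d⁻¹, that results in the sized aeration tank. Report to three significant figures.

From the SRT design equation V = Y Q (S₀−S) θ_c / [X (1 + k_d θ_c)] = 0.552 × 30800 × (271 − 7.14) × 19.2 / [1610 × (1 + 0.0484 × 19.2)] = 8.61×10^7 / 3106 = 27730 m³.
Food-to-microorganism ratio F/M = Q S₀ / (V X) = 30800 × 271 / (27730 × 1610) = 0.1870 d⁻¹.

F/M ≈ 0.187 d⁻¹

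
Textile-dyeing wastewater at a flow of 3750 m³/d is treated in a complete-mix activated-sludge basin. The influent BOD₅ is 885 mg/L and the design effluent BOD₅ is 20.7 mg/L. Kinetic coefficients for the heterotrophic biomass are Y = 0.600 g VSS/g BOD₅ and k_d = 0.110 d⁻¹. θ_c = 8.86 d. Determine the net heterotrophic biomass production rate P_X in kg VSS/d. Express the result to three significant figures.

P_X ≈ 985 kg VSS/d

Correct the yield for decay: Y_obs = Y/(1 + k_d θ_c) = 0.600 / (1 + 0.110 × 8.86) = 0.600 / 1.975 = 0.3039.
ΔS = 885 − 20.7 = 864.3 mg/L, so the substrate removal rate is 3750 × 864.3/1000 = 3241 kg BOD₅/d.
Biomass produced: P_X = Y_obs·Q·ΔS = 0.3039 × 3241 ≈ 984.8 kg VSS/d.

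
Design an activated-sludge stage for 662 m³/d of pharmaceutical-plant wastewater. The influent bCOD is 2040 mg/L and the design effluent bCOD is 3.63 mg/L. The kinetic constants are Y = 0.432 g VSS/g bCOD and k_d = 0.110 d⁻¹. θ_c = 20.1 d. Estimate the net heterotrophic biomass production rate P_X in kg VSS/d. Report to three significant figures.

P_X ≈ 181 kg VSS/d

Correct the yield for decay: Y_obs = Y/(1 + k_d θ_c) = 0.432 / (1 + 0.110 × 20.1) = 0.432 / 3.211 = 0.1345.
ΔS = 2040 − 3.63 = 2036 mg/L, so the substrate removal rate is 662 × 2036/1000 = 1348 kg bCOD/d.
So the net sludge growth is P_X = 0.1345 × 1348 = 181.4 kg VSS/d.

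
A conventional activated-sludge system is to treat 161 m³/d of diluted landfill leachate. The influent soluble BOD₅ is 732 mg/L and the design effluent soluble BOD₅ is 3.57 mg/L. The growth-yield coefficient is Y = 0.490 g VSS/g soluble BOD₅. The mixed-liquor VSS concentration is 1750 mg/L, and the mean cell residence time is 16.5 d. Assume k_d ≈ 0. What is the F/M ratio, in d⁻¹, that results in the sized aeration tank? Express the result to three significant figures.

F/M ≈ 0.124 d⁻¹

With k_d = 0 the design equation reduces to V = Y Q (S₀−S) θ_c / X = 0.490 × 161 × (732 − 3.57) × 16.5 / 1750 = 541.8 m³.
Food-to-microorganism ratio F/M = Q S₀ / (V X) = 161 × 732 / (541.8 × 1750) = 0.1243 d⁻¹.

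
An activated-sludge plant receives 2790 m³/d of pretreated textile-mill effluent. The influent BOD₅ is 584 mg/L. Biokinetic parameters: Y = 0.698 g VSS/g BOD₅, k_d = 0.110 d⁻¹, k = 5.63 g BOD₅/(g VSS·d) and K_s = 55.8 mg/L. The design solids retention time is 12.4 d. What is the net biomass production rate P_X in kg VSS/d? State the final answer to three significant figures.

From the Monod/SRT balance for a CMAS, S = K_s·(1+k_d θ_c)/[θ_c·(Y k − k_d) − 1] = 55.8 × (1 + 0.110 × 12.4) / [12.4 × (0.698 × 5.63 − 0.110) − 1] = 131.9 / 46.36 = 2.845 mg/L.
Correct the yield for decay: Y_obs = Y/(1 + k_d θ_c) = 0.698 / (1 + 0.110 × 12.4) = 0.698 / 2.364 = 0.2953.
Q·(S₀ − S) = 2790 × (584 − 2.85) × 10⁻³ = 1621 kg/d removed.
Biomass produced: P_X = Y_obs·Q·ΔS = 0.2953 × 1621 ≈ 478.7 kg VSS/d.

P_X ≈ 479 kg VSS/d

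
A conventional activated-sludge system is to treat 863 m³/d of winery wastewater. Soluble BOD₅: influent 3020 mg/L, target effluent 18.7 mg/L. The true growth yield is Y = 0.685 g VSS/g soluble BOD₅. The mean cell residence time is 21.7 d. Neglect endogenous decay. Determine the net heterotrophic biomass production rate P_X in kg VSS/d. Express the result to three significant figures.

No decay correction is needed, so Y_obs = Y = 0.685.
Q·(S₀ − S) = 863 × (3020 − 18.7) × 10⁻³ = 2590 kg/d removed.
Biomass produced: P_X = Y_obs·Q·ΔS = 0.6850 × 2590 ≈ 1774 kg VSS/d.

P_X ≈ 1770 kg VSS/d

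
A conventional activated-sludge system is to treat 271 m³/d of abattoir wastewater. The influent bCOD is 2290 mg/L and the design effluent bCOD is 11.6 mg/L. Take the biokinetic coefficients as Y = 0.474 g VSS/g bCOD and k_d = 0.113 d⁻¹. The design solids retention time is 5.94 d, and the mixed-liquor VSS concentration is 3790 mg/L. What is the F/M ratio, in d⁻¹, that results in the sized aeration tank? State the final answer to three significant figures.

F/M ≈ 0.597 d⁻¹

Steady-state biomass mass balance: V·X·(1 + k_d·θ_c) = Y·Q·(S₀ − S)·θ_c, so V = 0.474 × 271 × (2290 − 11.6) × 5.94 / [3790 × (1 + 0.113 × 5.94)] = 1.74×10^6 / 6334 = 274.5 m³.
F/M = Q·S₀ / (V·X) = 271 × 2290 / (274.5 × 3790) = 0.5966 g bCOD·(g VSS·d)⁻¹.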